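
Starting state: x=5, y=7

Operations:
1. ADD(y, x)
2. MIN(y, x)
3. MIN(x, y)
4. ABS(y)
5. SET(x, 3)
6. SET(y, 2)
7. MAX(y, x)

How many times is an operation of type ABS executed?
1

Counting ABS operations:
Step 4: ABS(y) ← ABS
Total: 1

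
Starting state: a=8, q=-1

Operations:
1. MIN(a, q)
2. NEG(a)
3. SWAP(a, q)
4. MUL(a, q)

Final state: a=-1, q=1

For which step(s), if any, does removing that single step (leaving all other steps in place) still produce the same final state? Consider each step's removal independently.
Step(s) 4

Testing removal of each single step:
Without step 1: final = a=8, q=-8 (different)
Without step 2: final = a=1, q=-1 (different)
Without step 3: final = a=-1, q=-1 (different)
Without step 4: final = a=-1, q=1 (same)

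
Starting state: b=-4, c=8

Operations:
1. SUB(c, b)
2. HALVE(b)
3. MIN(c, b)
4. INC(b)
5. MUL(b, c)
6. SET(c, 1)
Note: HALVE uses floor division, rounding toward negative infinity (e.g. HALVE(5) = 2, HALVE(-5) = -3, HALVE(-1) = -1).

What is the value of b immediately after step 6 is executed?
b = 2

Tracing b through execution:
Initial: b = -4
After step 1 (SUB(c, b)): b = -4
After step 2 (HALVE(b)): b = -2
After step 3 (MIN(c, b)): b = -2
After step 4 (INC(b)): b = -1
After step 5 (MUL(b, c)): b = 2
After step 6 (SET(c, 1)): b = 2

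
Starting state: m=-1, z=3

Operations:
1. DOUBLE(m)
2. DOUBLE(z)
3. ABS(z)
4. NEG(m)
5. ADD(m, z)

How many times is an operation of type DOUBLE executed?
2

Counting DOUBLE operations:
Step 1: DOUBLE(m) ← DOUBLE
Step 2: DOUBLE(z) ← DOUBLE
Total: 2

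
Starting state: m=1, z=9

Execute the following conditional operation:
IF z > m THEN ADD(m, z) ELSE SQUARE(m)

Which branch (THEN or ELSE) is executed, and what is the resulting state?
Branch: THEN, Final state: m=10, z=9

Evaluating condition: z > m
z = 9, m = 1
Condition is True, so THEN branch executes
After ADD(m, z): m=10, z=9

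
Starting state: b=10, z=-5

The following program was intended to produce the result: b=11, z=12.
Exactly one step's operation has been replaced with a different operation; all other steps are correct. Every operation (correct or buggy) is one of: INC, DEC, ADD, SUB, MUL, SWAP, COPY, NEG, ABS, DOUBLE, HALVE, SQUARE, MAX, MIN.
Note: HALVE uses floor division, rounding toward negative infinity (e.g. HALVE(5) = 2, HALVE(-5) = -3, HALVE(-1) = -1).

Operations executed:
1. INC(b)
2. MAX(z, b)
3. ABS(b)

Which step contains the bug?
Step 3

Trace with buggy code:
Initial: b=10, z=-5
After step 1: b=11, z=-5
After step 2: b=11, z=11
After step 3: b=11, z=11
Actual final b=11, z=11 ≠ expected b=11, z=12.
Step 3 is the only position where a single-operation replacement can produce the expected result.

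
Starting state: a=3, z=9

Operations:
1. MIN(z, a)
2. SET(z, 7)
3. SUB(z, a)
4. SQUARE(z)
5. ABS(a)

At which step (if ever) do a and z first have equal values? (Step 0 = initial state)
Step 1

a and z first become equal after step 1.

Comparing values at each step:
Initial: a=3, z=9
After step 1: a=3, z=3 ← equal!
After step 2: a=3, z=7
After step 3: a=3, z=4
After step 4: a=3, z=16
After step 5: a=3, z=16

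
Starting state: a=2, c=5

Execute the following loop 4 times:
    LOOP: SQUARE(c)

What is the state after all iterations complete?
a=2, c=152587890625

Iteration trace:
Start: a=2, c=5
After iteration 1: a=2, c=25
After iteration 2: a=2, c=625
After iteration 3: a=2, c=390625
After iteration 4: a=2, c=152587890625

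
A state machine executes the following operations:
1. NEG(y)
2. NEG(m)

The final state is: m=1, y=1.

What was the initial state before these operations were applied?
m=-1, y=-1

Working backwards:
Final state: m=1, y=1
Before step 2 (NEG(m)): m=-1, y=1
Before step 1 (NEG(y)): m=-1, y=-1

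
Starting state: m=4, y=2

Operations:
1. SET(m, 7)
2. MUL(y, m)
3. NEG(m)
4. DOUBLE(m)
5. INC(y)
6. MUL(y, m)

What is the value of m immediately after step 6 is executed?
m = -14

Tracing m through execution:
Initial: m = 4
After step 1 (SET(m, 7)): m = 7
After step 2 (MUL(y, m)): m = 7
After step 3 (NEG(m)): m = -7
After step 4 (DOUBLE(m)): m = -14
After step 5 (INC(y)): m = -14
After step 6 (MUL(y, m)): m = -14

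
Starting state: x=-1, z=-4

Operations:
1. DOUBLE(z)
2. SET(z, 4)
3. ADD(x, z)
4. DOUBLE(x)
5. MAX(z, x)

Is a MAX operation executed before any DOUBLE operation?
No

First MAX: step 5
First DOUBLE: step 1
Since 5 > 1, DOUBLE comes first.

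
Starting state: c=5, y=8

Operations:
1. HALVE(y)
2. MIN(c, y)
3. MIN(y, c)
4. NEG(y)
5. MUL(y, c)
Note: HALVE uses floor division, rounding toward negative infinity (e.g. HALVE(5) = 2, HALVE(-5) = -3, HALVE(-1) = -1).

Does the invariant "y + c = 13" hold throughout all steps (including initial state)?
No, violated after step 1

The invariant is violated after step 1.

State at each step:
Initial: c=5, y=8
After step 1: c=5, y=4
After step 2: c=4, y=4
After step 3: c=4, y=4
After step 4: c=4, y=-4
After step 5: c=4, y=-16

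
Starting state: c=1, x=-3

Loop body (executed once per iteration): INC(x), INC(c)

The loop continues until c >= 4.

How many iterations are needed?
3

Tracing iterations:
Initial: c=1, x=-3
After iteration 1: c=2, x=-2
After iteration 2: c=3, x=-1
After iteration 3: c=4, x=0
c >= 4 now holds, so the loop exits after 3 iterations.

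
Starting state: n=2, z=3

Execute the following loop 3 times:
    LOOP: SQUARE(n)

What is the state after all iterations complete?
n=256, z=3

Iteration trace:
Start: n=2, z=3
After iteration 1: n=4, z=3
After iteration 2: n=16, z=3
After iteration 3: n=256, z=3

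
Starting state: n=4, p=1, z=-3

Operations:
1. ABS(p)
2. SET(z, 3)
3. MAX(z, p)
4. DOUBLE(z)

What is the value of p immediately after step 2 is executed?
p = 1

Tracing p through execution:
Initial: p = 1
After step 1 (ABS(p)): p = 1
After step 2 (SET(z, 3)): p = 1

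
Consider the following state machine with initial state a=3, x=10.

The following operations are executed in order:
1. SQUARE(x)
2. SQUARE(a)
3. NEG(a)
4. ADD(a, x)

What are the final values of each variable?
{a: 91, x: 100}

Step-by-step execution:
Initial: a=3, x=10
After step 1 (SQUARE(x)): a=3, x=100
After step 2 (SQUARE(a)): a=9, x=100
After step 3 (NEG(a)): a=-9, x=100
After step 4 (ADD(a, x)): a=91, x=100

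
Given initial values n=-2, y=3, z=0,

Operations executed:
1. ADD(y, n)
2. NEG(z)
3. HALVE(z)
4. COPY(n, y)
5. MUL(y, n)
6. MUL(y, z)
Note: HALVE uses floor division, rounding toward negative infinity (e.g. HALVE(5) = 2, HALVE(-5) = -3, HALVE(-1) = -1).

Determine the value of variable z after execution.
z = 0

Tracing execution:
Step 1: ADD(y, n) → z = 0
Step 2: NEG(z) → z = 0
Step 3: HALVE(z) → z = 0
Step 4: COPY(n, y) → z = 0
Step 5: MUL(y, n) → z = 0
Step 6: MUL(y, z) → z = 0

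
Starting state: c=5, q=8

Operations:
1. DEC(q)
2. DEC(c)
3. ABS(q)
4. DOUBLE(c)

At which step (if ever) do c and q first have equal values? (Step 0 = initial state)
Never

c and q never become equal during execution.

Comparing values at each step:
Initial: c=5, q=8
After step 1: c=5, q=7
After step 2: c=4, q=7
After step 3: c=4, q=7
After step 4: c=8, q=7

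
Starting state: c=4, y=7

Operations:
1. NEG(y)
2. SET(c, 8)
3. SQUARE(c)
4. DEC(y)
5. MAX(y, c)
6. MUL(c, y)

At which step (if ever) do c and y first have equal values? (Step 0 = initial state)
Step 5

c and y first become equal after step 5.

Comparing values at each step:
Initial: c=4, y=7
After step 1: c=4, y=-7
After step 2: c=8, y=-7
After step 3: c=64, y=-7
After step 4: c=64, y=-8
After step 5: c=64, y=64 ← equal!
After step 6: c=4096, y=64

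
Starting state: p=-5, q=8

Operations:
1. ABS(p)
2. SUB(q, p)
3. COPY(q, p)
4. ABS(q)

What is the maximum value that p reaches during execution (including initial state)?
5

Values of p at each step:
Initial: p = -5
After step 1: p = 5 ← maximum
After step 2: p = 5
After step 3: p = 5
After step 4: p = 5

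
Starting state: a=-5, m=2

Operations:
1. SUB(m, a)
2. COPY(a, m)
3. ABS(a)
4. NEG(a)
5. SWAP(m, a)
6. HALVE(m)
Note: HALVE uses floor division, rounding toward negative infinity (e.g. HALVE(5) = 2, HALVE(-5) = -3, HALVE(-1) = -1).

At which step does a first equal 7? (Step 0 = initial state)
Step 2

Tracing a:
Initial: a = -5
After step 1: a = -5
After step 2: a = 7 ← first occurrence
After step 3: a = 7
After step 4: a = -7
After step 5: a = 7
After step 6: a = 7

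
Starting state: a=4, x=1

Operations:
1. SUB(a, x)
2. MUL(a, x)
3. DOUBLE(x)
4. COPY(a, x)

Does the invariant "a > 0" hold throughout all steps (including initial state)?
Yes

The invariant holds at every step.

State at each step:
Initial: a=4, x=1
After step 1: a=3, x=1
After step 2: a=3, x=1
After step 3: a=3, x=2
After step 4: a=2, x=2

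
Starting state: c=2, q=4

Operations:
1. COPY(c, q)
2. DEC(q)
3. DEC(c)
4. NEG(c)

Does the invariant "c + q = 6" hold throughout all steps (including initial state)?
No, violated after step 1

The invariant is violated after step 1.

State at each step:
Initial: c=2, q=4
After step 1: c=4, q=4
After step 2: c=4, q=3
After step 3: c=3, q=3
After step 4: c=-3, q=3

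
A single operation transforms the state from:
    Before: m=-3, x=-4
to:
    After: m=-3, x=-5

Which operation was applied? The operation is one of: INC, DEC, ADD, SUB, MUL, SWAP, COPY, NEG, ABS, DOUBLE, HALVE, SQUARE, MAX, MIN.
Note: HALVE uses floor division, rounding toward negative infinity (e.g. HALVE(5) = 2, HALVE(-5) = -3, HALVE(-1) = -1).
DEC(x)

Analyzing the change:
Before: m=-3, x=-4
After: m=-3, x=-5
Variable x changed from -4 to -5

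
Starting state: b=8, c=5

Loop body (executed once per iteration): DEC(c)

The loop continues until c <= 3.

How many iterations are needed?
2

Tracing iterations:
Initial: b=8, c=5
After iteration 1: b=8, c=4
After iteration 2: b=8, c=3
c <= 3 now holds, so the loop exits after 2 iterations.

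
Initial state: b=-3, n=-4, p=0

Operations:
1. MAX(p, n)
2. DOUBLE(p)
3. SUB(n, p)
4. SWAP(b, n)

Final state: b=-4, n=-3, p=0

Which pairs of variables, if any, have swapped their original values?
(n, b)

Comparing initial and final values:
n: -4 → -3
p: 0 → 0
b: -3 → -4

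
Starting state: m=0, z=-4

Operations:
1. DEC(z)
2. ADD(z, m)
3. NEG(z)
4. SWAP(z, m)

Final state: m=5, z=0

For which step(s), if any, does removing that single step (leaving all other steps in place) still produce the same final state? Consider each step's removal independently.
Step(s) 2

Testing removal of each single step:
Without step 1: final = m=4, z=0 (different)
Without step 2: final = m=5, z=0 (same)
Without step 3: final = m=-5, z=0 (different)
Without step 4: final = m=0, z=5 (different)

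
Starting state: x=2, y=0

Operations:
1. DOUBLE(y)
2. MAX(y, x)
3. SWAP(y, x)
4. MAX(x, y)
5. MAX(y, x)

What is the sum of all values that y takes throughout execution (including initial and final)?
8

Values of y at each step:
Initial: y = 0
After step 1: y = 0
After step 2: y = 2
After step 3: y = 2
After step 4: y = 2
After step 5: y = 2
Sum = 0 + 0 + 2 + 2 + 2 + 2 = 8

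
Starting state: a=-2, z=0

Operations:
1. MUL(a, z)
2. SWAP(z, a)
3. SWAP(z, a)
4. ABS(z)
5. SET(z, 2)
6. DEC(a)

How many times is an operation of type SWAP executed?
2

Counting SWAP operations:
Step 2: SWAP(z, a) ← SWAP
Step 3: SWAP(z, a) ← SWAP
Total: 2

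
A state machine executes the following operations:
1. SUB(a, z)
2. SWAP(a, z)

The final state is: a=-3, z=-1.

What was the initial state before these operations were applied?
a=-4, z=-3

Working backwards:
Final state: a=-3, z=-1
Before step 2 (SWAP(a, z)): a=-1, z=-3
Before step 1 (SUB(a, z)): a=-4, z=-3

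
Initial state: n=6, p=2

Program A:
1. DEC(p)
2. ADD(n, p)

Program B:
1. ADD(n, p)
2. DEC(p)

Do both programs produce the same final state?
No

Program A final state: n=7, p=1
Program B final state: n=8, p=1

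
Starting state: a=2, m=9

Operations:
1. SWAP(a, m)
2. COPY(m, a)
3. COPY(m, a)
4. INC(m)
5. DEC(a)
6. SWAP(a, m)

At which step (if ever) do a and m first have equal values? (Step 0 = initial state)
Step 2

a and m first become equal after step 2.

Comparing values at each step:
Initial: a=2, m=9
After step 1: a=9, m=2
After step 2: a=9, m=9 ← equal!
After step 3: a=9, m=9 ← equal!
After step 4: a=9, m=10
After step 5: a=8, m=10
After step 6: a=10, m=8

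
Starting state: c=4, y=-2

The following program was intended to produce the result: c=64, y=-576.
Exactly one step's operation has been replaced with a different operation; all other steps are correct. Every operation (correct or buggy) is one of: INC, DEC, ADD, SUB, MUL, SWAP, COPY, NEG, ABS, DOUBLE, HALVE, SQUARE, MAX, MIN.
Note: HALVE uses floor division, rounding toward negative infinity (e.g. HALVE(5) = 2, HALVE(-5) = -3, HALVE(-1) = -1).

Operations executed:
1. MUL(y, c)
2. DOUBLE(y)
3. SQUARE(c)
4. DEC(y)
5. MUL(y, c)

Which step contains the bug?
Step 2

Trace with buggy code:
Initial: c=4, y=-2
After step 1: c=4, y=-8
After step 2: c=4, y=-16
After step 3: c=16, y=-16
After step 4: c=16, y=-17
After step 5: c=16, y=-272
Actual final c=16, y=-272 ≠ expected c=64, y=-576.
Step 2 is the only position where a single-operation replacement can produce the expected result.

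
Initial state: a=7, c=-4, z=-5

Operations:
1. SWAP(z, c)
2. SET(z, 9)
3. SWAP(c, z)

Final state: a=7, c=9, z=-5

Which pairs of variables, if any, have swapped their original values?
None

Comparing initial and final values:
c: -4 → 9
z: -5 → -5
a: 7 → 7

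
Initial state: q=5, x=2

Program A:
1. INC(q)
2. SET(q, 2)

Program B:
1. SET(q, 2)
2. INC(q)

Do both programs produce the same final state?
No

Program A final state: q=2, x=2
Program B final state: q=3, x=2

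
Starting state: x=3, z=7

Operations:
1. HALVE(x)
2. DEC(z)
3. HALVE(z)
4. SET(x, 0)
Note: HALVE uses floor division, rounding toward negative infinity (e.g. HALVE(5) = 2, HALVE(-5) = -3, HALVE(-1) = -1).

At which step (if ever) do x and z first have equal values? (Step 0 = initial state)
Never

x and z never become equal during execution.

Comparing values at each step:
Initial: x=3, z=7
After step 1: x=1, z=7
After step 2: x=1, z=6
After step 3: x=1, z=3
After step 4: x=0, z=3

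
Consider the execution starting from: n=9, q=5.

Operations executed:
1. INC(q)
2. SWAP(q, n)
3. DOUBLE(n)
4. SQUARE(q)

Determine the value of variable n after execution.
n = 12

Tracing execution:
Step 1: INC(q) → n = 9
Step 2: SWAP(q, n) → n = 6
Step 3: DOUBLE(n) → n = 12
Step 4: SQUARE(q) → n = 12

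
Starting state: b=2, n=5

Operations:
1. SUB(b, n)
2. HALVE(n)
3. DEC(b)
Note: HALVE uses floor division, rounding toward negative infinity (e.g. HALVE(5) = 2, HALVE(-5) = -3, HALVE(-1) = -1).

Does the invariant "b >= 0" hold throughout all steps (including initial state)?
No, violated after step 1

The invariant is violated after step 1.

State at each step:
Initial: b=2, n=5
After step 1: b=-3, n=5
After step 2: b=-3, n=2
After step 3: b=-4, n=2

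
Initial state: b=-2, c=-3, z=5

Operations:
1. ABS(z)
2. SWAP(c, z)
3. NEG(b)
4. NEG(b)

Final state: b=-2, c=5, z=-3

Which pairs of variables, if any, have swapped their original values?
(z, c)

Comparing initial and final values:
b: -2 → -2
z: 5 → -3
c: -3 → 5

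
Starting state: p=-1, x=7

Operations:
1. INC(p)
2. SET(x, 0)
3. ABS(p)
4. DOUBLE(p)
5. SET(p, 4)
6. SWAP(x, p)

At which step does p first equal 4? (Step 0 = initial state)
Step 5

Tracing p:
Initial: p = -1
After step 1: p = 0
After step 2: p = 0
After step 3: p = 0
After step 4: p = 0
After step 5: p = 4 ← first occurrence
After step 6: p = 0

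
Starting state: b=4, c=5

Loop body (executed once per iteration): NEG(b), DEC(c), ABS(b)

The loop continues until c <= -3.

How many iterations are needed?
8

Tracing iterations:
Initial: b=4, c=5
After iteration 1: b=4, c=4
After iteration 2: b=4, c=3
After iteration 3: b=4, c=2
After iteration 4: b=4, c=1
After iteration 5: b=4, c=0
After iteration 6: b=4, c=-1
After iteration 7: b=4, c=-2
After iteration 8: b=4, c=-3
c <= -3 now holds, so the loop exits after 8 iterations.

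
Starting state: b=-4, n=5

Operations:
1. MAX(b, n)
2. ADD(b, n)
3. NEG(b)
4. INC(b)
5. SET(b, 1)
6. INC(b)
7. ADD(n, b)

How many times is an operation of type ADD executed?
2

Counting ADD operations:
Step 2: ADD(b, n) ← ADD
Step 7: ADD(n, b) ← ADD
Total: 2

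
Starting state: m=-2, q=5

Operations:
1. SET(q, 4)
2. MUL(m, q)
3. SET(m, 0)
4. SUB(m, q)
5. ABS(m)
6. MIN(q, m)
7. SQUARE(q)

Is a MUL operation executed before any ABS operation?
Yes

First MUL: step 2
First ABS: step 5
Since 2 < 5, MUL comes first.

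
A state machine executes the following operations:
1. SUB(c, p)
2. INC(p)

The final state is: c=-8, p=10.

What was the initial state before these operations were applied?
c=1, p=9

Working backwards:
Final state: c=-8, p=10
Before step 2 (INC(p)): c=-8, p=9
Before step 1 (SUB(c, p)): c=1, p=9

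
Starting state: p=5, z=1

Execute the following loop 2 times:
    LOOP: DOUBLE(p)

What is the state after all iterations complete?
p=20, z=1

Iteration trace:
Start: p=5, z=1
After iteration 1: p=10, z=1
After iteration 2: p=20, z=1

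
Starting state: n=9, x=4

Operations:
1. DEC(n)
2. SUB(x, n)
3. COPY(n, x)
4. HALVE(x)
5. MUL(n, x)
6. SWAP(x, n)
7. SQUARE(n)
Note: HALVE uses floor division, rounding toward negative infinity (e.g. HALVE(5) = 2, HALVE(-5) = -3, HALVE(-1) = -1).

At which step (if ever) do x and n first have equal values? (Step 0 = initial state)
Step 3

x and n first become equal after step 3.

Comparing values at each step:
Initial: x=4, n=9
After step 1: x=4, n=8
After step 2: x=-4, n=8
After step 3: x=-4, n=-4 ← equal!
After step 4: x=-2, n=-4
After step 5: x=-2, n=8
After step 6: x=8, n=-2
After step 7: x=8, n=4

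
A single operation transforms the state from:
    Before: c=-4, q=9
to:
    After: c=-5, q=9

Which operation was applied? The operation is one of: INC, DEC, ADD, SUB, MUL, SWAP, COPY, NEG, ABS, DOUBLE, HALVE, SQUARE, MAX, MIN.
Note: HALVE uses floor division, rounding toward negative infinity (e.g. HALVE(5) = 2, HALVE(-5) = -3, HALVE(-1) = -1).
DEC(c)

Analyzing the change:
Before: c=-4, q=9
After: c=-5, q=9
Variable c changed from -4 to -5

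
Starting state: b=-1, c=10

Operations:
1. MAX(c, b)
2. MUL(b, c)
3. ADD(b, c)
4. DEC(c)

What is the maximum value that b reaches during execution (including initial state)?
0

Values of b at each step:
Initial: b = -1
After step 1: b = -1
After step 2: b = -10
After step 3: b = 0 ← maximum
After step 4: b = 0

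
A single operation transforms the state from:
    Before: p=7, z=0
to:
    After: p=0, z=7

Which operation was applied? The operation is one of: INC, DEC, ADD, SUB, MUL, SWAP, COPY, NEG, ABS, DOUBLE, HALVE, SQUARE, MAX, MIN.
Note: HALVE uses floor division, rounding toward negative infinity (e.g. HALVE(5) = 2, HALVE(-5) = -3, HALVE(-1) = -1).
SWAP(z, p)

Analyzing the change:
Before: p=7, z=0
After: p=0, z=7
Variable z changed from 0 to 7
Variable p changed from 7 to 0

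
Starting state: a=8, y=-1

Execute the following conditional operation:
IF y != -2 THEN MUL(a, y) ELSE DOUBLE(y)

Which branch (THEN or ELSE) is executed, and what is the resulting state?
Branch: THEN, Final state: a=-8, y=-1

Evaluating condition: y != -2
y = -1
Condition is True, so THEN branch executes
After MUL(a, y): a=-8, y=-1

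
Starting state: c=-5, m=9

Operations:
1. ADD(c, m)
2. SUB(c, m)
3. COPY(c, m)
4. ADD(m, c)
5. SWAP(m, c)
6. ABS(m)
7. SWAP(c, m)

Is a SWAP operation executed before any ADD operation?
No

First SWAP: step 5
First ADD: step 1
Since 5 > 1, ADD comes first.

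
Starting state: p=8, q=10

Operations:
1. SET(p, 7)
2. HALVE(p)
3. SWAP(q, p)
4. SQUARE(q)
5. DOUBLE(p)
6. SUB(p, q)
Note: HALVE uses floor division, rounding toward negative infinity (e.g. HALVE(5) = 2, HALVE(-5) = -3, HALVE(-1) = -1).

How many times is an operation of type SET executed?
1

Counting SET operations:
Step 1: SET(p, 7) ← SET
Total: 1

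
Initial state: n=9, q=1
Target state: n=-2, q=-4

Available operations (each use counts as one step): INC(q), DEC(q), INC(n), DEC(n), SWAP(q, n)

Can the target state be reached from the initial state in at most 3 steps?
No

The target state cannot be reached within 3 steps.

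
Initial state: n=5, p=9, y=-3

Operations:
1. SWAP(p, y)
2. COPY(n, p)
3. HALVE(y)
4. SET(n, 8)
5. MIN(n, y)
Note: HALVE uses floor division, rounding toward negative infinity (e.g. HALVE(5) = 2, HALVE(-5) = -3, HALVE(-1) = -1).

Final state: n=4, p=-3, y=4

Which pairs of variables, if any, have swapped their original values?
None

Comparing initial and final values:
n: 5 → 4
y: -3 → 4
p: 9 → -3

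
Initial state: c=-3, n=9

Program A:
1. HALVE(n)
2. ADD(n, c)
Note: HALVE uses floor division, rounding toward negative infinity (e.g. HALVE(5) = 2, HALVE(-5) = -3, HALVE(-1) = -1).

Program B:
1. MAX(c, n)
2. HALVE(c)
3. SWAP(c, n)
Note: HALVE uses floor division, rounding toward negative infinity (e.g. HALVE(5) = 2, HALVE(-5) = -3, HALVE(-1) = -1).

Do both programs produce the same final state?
No

Program A final state: c=-3, n=1
Program B final state: c=9, n=4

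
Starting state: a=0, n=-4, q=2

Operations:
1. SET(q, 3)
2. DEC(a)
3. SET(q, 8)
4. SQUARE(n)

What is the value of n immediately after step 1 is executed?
n = -4

Tracing n through execution:
Initial: n = -4
After step 1 (SET(q, 3)): n = -4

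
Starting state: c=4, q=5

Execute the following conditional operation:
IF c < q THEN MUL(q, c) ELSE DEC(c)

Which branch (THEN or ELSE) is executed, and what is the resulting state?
Branch: THEN, Final state: c=4, q=20

Evaluating condition: c < q
c = 4, q = 5
Condition is True, so THEN branch executes
After MUL(q, c): c=4, q=20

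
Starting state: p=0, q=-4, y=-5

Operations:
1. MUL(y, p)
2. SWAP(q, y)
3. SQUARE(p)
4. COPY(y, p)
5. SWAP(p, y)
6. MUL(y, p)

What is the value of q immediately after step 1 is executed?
q = -4

Tracing q through execution:
Initial: q = -4
After step 1 (MUL(y, p)): q = -4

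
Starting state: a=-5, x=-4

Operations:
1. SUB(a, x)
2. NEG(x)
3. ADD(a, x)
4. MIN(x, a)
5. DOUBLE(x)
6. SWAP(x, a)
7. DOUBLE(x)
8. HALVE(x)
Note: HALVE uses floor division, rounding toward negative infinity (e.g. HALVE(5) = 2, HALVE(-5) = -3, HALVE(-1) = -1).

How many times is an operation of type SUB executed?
1

Counting SUB operations:
Step 1: SUB(a, x) ← SUB
Total: 1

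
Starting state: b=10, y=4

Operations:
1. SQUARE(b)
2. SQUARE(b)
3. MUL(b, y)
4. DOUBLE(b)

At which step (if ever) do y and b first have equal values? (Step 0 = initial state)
Never

y and b never become equal during execution.

Comparing values at each step:
Initial: y=4, b=10
After step 1: y=4, b=100
After step 2: y=4, b=10000
After step 3: y=4, b=40000
After step 4: y=4, b=80000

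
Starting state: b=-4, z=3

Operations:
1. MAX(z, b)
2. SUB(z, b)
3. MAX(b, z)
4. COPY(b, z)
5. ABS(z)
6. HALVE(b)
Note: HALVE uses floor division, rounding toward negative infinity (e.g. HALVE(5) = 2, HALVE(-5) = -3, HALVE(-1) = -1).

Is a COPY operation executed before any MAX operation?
No

First COPY: step 4
First MAX: step 1
Since 4 > 1, MAX comes first.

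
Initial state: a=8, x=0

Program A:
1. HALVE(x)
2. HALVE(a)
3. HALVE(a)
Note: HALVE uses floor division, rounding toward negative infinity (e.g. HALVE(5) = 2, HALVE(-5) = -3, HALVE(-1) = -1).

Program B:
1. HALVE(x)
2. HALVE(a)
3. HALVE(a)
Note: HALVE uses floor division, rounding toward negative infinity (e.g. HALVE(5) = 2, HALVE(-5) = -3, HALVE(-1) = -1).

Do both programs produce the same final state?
Yes

Program A final state: a=2, x=0
Program B final state: a=2, x=0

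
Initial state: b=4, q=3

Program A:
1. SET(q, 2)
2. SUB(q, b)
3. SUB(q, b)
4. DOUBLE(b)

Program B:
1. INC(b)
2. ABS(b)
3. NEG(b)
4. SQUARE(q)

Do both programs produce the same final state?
No

Program A final state: b=8, q=-6
Program B final state: b=-5, q=9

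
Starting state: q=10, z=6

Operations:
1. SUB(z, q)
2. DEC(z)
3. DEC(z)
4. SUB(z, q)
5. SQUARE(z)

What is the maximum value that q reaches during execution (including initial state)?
10

Values of q at each step:
Initial: q = 10 ← maximum
After step 1: q = 10
After step 2: q = 10
After step 3: q = 10
After step 4: q = 10
After step 5: q = 10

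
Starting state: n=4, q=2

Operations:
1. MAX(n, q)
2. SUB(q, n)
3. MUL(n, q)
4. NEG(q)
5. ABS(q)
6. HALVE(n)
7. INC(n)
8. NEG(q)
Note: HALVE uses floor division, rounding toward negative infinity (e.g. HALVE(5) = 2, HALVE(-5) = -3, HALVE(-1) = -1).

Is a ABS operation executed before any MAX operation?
No

First ABS: step 5
First MAX: step 1
Since 5 > 1, MAX comes first.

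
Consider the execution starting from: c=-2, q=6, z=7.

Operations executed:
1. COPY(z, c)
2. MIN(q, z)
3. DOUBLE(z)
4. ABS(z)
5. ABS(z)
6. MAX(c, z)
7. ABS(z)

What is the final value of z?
z = 4

Tracing execution:
Step 1: COPY(z, c) → z = -2
Step 2: MIN(q, z) → z = -2
Step 3: DOUBLE(z) → z = -4
Step 4: ABS(z) → z = 4
Step 5: ABS(z) → z = 4
Step 6: MAX(c, z) → z = 4
Step 7: ABS(z) → z = 4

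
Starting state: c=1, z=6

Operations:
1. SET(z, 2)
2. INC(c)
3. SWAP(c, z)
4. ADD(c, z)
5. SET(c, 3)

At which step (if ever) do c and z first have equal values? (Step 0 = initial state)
Step 2

c and z first become equal after step 2.

Comparing values at each step:
Initial: c=1, z=6
After step 1: c=1, z=2
After step 2: c=2, z=2 ← equal!
After step 3: c=2, z=2 ← equal!
After step 4: c=4, z=2
After step 5: c=3, z=2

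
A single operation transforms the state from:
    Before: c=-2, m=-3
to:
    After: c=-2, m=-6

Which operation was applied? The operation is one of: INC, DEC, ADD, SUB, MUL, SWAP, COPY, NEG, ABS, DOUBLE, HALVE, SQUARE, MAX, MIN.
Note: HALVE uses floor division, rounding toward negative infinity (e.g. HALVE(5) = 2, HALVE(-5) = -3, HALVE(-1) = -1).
DOUBLE(m)

Analyzing the change:
Before: c=-2, m=-3
After: c=-2, m=-6
Variable m changed from -3 to -6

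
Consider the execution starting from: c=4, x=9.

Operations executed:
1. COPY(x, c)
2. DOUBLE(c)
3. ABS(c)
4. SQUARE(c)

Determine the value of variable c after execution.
c = 64

Tracing execution:
Step 1: COPY(x, c) → c = 4
Step 2: DOUBLE(c) → c = 8
Step 3: ABS(c) → c = 8
Step 4: SQUARE(c) → c = 64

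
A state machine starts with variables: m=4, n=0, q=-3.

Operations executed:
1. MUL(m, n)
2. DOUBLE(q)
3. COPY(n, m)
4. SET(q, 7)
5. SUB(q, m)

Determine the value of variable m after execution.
m = 0

Tracing execution:
Step 1: MUL(m, n) → m = 0
Step 2: DOUBLE(q) → m = 0
Step 3: COPY(n, m) → m = 0
Step 4: SET(q, 7) → m = 0
Step 5: SUB(q, m) → m = 0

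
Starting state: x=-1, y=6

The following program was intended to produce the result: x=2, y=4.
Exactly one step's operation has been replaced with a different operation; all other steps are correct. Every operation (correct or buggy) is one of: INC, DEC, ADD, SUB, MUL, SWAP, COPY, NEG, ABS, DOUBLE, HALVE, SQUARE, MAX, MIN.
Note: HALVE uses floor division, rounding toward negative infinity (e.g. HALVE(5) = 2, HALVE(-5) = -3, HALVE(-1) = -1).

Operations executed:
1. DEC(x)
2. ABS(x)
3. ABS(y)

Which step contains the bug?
Step 3

Trace with buggy code:
Initial: x=-1, y=6
After step 1: x=-2, y=6
After step 2: x=2, y=6
After step 3: x=2, y=6
Actual final x=2, y=6 ≠ expected x=2, y=4.
Step 3 is the only position where a single-operation replacement can produce the expected result.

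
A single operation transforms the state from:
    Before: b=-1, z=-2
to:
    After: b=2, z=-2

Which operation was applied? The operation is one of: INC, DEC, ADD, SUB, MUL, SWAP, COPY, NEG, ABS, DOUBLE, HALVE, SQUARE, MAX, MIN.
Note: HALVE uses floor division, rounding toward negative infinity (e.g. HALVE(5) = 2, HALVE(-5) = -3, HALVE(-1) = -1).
MUL(b, z)

Analyzing the change:
Before: b=-1, z=-2
After: b=2, z=-2
Variable b changed from -1 to 2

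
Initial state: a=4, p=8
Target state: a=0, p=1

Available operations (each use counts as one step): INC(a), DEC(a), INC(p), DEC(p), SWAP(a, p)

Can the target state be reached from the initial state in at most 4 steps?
No

The target state cannot be reached within 4 steps.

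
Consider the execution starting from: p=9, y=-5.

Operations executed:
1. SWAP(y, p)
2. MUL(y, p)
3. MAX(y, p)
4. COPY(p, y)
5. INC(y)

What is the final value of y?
y = -4

Tracing execution:
Step 1: SWAP(y, p) → y = 9
Step 2: MUL(y, p) → y = -45
Step 3: MAX(y, p) → y = -5
Step 4: COPY(p, y) → y = -5
Step 5: INC(y) → y = -4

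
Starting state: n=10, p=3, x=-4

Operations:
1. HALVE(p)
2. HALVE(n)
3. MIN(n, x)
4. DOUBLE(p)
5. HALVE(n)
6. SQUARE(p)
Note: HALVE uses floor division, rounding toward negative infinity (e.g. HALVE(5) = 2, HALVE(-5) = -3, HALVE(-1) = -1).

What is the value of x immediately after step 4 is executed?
x = -4

Tracing x through execution:
Initial: x = -4
After step 1 (HALVE(p)): x = -4
After step 2 (HALVE(n)): x = -4
After step 3 (MIN(n, x)): x = -4
After step 4 (DOUBLE(p)): x = -4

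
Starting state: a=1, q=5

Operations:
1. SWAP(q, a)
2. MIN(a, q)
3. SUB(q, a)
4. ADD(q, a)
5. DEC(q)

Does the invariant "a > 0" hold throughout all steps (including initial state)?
Yes

The invariant holds at every step.

State at each step:
Initial: a=1, q=5
After step 1: a=5, q=1
After step 2: a=1, q=1
After step 3: a=1, q=0
After step 4: a=1, q=1
After step 5: a=1, q=0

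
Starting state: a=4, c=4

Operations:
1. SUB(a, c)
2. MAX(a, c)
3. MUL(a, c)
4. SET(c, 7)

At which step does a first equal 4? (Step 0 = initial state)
Step 0

Tracing a:
Initial: a = 4 ← first occurrence
After step 1: a = 0
After step 2: a = 4
After step 3: a = 16
After step 4: a = 16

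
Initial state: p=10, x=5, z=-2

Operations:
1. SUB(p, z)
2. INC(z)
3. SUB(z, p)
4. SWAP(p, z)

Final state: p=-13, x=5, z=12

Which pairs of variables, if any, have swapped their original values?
None

Comparing initial and final values:
z: -2 → 12
p: 10 → -13
x: 5 → 5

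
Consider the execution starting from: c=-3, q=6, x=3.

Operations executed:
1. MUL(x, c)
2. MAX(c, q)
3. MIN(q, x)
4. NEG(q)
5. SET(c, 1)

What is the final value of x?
x = -9

Tracing execution:
Step 1: MUL(x, c) → x = -9
Step 2: MAX(c, q) → x = -9
Step 3: MIN(q, x) → x = -9
Step 4: NEG(q) → x = -9
Step 5: SET(c, 1) → x = -9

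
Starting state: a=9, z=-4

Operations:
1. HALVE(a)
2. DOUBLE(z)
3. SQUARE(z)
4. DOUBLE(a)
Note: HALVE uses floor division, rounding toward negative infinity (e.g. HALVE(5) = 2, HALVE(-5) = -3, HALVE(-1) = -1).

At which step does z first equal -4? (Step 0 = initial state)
Step 0

Tracing z:
Initial: z = -4 ← first occurrence
After step 1: z = -4
After step 2: z = -8
After step 3: z = 64
After step 4: z = 64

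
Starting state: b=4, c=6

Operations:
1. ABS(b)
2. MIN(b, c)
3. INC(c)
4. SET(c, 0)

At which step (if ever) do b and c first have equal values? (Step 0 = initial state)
Never

b and c never become equal during execution.

Comparing values at each step:
Initial: b=4, c=6
After step 1: b=4, c=6
After step 2: b=4, c=6
After step 3: b=4, c=7
After step 4: b=4, c=0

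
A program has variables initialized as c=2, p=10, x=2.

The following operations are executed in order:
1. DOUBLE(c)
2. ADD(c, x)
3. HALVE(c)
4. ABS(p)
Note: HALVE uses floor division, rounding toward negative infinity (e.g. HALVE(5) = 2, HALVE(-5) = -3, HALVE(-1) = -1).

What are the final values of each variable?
{c: 3, p: 10, x: 2}

Step-by-step execution:
Initial: c=2, p=10, x=2
After step 1 (DOUBLE(c)): c=4, p=10, x=2
After step 2 (ADD(c, x)): c=6, p=10, x=2
After step 3 (HALVE(c)): c=3, p=10, x=2
After step 4 (ABS(p)): c=3, p=10, x=2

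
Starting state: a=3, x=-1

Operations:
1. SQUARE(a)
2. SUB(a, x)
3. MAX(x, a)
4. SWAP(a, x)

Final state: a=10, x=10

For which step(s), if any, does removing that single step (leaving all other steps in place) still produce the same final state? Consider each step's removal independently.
Step(s) 4

Testing removal of each single step:
Without step 1: final = a=4, x=4 (different)
Without step 2: final = a=9, x=9 (different)
Without step 3: final = a=-1, x=10 (different)
Without step 4: final = a=10, x=10 (same)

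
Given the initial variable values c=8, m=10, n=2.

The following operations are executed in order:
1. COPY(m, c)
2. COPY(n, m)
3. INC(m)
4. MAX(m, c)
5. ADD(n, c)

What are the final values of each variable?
{c: 8, m: 9, n: 16}

Step-by-step execution:
Initial: c=8, m=10, n=2
After step 1 (COPY(m, c)): c=8, m=8, n=2
After step 2 (COPY(n, m)): c=8, m=8, n=8
After step 3 (INC(m)): c=8, m=9, n=8
After step 4 (MAX(m, c)): c=8, m=9, n=8
After step 5 (ADD(n, c)): c=8, m=9, n=16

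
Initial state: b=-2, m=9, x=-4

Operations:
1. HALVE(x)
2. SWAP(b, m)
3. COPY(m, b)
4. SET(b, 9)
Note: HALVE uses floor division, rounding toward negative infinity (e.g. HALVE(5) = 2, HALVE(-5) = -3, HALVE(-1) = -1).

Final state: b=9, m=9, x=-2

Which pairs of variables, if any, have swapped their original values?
None

Comparing initial and final values:
x: -4 → -2
m: 9 → 9
b: -2 → 9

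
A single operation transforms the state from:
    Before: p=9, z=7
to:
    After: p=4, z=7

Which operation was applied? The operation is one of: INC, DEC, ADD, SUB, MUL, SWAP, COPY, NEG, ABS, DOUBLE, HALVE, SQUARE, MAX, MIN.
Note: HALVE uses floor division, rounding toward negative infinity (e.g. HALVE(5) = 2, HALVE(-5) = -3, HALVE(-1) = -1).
HALVE(p)

Analyzing the change:
Before: p=9, z=7
After: p=4, z=7
Variable p changed from 9 to 4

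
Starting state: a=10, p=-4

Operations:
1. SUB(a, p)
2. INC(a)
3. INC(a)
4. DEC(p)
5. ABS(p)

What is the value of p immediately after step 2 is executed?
p = -4

Tracing p through execution:
Initial: p = -4
After step 1 (SUB(a, p)): p = -4
After step 2 (INC(a)): p = -4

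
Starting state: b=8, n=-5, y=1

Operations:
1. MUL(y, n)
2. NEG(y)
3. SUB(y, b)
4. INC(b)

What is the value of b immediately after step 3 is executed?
b = 8

Tracing b through execution:
Initial: b = 8
After step 1 (MUL(y, n)): b = 8
After step 2 (NEG(y)): b = 8
After step 3 (SUB(y, b)): b = 8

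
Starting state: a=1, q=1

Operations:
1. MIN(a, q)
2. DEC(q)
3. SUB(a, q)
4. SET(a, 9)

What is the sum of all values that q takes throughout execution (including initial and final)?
2

Values of q at each step:
Initial: q = 1
After step 1: q = 1
After step 2: q = 0
After step 3: q = 0
After step 4: q = 0
Sum = 1 + 1 + 0 + 0 + 0 = 2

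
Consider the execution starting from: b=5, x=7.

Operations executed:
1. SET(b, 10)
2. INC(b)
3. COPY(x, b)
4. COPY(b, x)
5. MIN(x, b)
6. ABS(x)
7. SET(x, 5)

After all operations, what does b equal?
b = 11

Tracing execution:
Step 1: SET(b, 10) → b = 10
Step 2: INC(b) → b = 11
Step 3: COPY(x, b) → b = 11
Step 4: COPY(b, x) → b = 11
Step 5: MIN(x, b) → b = 11
Step 6: ABS(x) → b = 11
Step 7: SET(x, 5) → b = 11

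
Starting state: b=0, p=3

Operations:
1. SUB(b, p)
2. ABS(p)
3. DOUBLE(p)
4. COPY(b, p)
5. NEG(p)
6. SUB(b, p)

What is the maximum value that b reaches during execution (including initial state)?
12

Values of b at each step:
Initial: b = 0
After step 1: b = -3
After step 2: b = -3
After step 3: b = -3
After step 4: b = 6
After step 5: b = 6
After step 6: b = 12 ← maximum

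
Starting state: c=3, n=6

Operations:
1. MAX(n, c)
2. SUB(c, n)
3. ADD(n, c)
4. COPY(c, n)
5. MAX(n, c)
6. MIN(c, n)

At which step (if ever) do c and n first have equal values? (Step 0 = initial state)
Step 4

c and n first become equal after step 4.

Comparing values at each step:
Initial: c=3, n=6
After step 1: c=3, n=6
After step 2: c=-3, n=6
After step 3: c=-3, n=3
After step 4: c=3, n=3 ← equal!
After step 5: c=3, n=3 ← equal!
After step 6: c=3, n=3 ← equal!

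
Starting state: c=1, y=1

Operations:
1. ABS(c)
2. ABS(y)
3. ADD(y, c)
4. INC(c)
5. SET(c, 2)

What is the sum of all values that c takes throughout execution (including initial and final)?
8

Values of c at each step:
Initial: c = 1
After step 1: c = 1
After step 2: c = 1
After step 3: c = 1
After step 4: c = 2
After step 5: c = 2
Sum = 1 + 1 + 1 + 1 + 2 + 2 = 8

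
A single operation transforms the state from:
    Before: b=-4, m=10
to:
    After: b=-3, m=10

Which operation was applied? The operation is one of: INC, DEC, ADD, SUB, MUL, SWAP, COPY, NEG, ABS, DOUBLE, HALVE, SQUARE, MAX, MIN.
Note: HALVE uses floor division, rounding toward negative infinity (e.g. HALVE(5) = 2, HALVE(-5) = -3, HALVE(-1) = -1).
INC(b)

Analyzing the change:
Before: b=-4, m=10
After: b=-3, m=10
Variable b changed from -4 to -3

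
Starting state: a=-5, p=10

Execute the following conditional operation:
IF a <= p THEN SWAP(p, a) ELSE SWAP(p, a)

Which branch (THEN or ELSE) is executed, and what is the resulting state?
Branch: THEN, Final state: a=10, p=-5

Evaluating condition: a <= p
a = -5, p = 10
Condition is True, so THEN branch executes
After SWAP(p, a): a=10, p=-5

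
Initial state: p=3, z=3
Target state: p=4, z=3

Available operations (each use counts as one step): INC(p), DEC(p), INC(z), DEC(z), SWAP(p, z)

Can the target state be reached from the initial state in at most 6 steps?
Yes

Path (1 step): INC(p)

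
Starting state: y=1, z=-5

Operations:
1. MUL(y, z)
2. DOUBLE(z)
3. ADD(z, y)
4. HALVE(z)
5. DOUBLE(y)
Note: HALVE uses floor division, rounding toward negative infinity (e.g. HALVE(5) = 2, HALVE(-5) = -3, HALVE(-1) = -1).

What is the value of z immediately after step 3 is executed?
z = -15

Tracing z through execution:
Initial: z = -5
After step 1 (MUL(y, z)): z = -5
After step 2 (DOUBLE(z)): z = -10
After step 3 (ADD(z, y)): z = -15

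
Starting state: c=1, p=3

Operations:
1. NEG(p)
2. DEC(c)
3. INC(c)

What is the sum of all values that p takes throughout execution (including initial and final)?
-6

Values of p at each step:
Initial: p = 3
After step 1: p = -3
After step 2: p = -3
After step 3: p = -3
Sum = 3 + -3 + -3 + -3 = -6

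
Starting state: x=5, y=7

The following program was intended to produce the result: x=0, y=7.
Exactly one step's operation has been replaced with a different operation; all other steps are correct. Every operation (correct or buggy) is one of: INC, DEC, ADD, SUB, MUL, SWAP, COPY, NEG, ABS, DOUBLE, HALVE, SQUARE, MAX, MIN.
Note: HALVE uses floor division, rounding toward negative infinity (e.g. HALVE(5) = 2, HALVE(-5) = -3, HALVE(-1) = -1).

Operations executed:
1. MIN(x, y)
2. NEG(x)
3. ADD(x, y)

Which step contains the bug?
Step 1

Trace with buggy code:
Initial: x=5, y=7
After step 1: x=5, y=7
After step 2: x=-5, y=7
After step 3: x=2, y=7
Actual final x=2, y=7 ≠ expected x=0, y=7.
Step 1 is the only position where a single-operation replacement can produce the expected result.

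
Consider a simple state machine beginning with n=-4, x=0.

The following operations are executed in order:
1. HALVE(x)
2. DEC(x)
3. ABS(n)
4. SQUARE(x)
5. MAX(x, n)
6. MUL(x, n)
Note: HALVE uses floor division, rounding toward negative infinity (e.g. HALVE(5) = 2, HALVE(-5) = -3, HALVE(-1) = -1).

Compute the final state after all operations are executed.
{n: 4, x: 16}

Step-by-step execution:
Initial: n=-4, x=0
After step 1 (HALVE(x)): n=-4, x=0
After step 2 (DEC(x)): n=-4, x=-1
After step 3 (ABS(n)): n=4, x=-1
After step 4 (SQUARE(x)): n=4, x=1
After step 5 (MAX(x, n)): n=4, x=4
After step 6 (MUL(x, n)): n=4, x=16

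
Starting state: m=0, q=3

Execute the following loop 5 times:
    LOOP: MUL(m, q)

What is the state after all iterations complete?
m=0, q=3

Iteration trace:
Start: m=0, q=3
After iteration 1: m=0, q=3
After iteration 2: m=0, q=3
After iteration 3: m=0, q=3
After iteration 4: m=0, q=3
After iteration 5: m=0, q=3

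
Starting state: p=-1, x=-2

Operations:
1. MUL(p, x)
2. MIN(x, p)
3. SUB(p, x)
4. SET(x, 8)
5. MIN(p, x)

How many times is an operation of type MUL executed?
1

Counting MUL operations:
Step 1: MUL(p, x) ← MUL
Total: 1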